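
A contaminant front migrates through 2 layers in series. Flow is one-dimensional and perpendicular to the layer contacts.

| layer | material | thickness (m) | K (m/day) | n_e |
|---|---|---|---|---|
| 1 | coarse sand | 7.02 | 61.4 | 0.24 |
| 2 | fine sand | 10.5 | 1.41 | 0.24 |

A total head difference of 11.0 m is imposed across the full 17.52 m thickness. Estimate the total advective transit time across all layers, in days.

With flow normal to the layers, continuity requires the same specific discharge q through every layer.
Σ(b_i/K_i) = 7.02/61.4 + 10.5/1.41 = 7.561 d.
q = Δh / Σ(b_i/K_i) = 11.0 / 7.561 = 1.455 m/day.
In each layer the seepage velocity is v_i = q/n_i, so the layer transit time is t_i = b_i·n_i / q:
  layer 1 (coarse sand): t_1 = 7.02 × 0.24 / 1.455 = 1.158 d
  layer 2 (fine sand): t_2 = 10.5 × 0.24 / 1.455 = 1.732 d
Total t = Σ t_i = 2.890 days.

2.89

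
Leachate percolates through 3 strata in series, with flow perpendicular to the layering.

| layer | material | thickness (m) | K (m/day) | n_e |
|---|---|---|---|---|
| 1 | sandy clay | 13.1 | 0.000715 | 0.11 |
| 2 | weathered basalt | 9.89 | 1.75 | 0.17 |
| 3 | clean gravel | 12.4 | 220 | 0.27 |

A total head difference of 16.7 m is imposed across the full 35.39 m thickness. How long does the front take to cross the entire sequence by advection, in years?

With flow normal to the layers, continuity requires the same specific discharge q through every layer.
Σ(b_i/K_i) = 13.1/0.000715 + 9.89/1.75 + 12.4/220 = 18327 d.
q = Δh / Σ(b_i/K_i) = 16.7 / 18327 = 0.0009112 m/day.
In each layer the seepage velocity is v_i = q/n_i, so the layer transit time is t_i = b_i·n_i / q:
  layer 1 (sandy clay): t_1 = 13.1 × 0.11 / 0.0009112 = 1581 d
  layer 2 (weathered basalt): t_2 = 9.89 × 0.17 / 0.0009112 = 1845 d
  layer 3 (clean gravel): t_3 = 12.4 × 0.27 / 0.0009112 = 3674 d
Total t = Σ t_i = 7101 days = 19.44 years.

19.4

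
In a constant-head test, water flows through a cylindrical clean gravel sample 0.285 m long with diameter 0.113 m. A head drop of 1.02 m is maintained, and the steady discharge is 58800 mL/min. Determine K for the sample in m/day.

Cross-sectional area A = π·(d/2)² = π × (0.113/2)² = 0.01003 m².
Convert discharge: 58800 mL/min = 0.0009800 m³/s.
Darcy's law rearranged: K = Q·L / (A·Δh) = 0.0009800 × 0.285 / (0.01003 × 1.02) = 0.02730 m/s = 2359 m/day.

2360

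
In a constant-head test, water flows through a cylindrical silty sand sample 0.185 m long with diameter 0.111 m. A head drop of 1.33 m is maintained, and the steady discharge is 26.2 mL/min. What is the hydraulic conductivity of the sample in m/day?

Cross-sectional area A = π·(d/2)² = π × (0.111/2)² = 0.009677 m².
Convert discharge: 26.2 mL/min = 4.367e-07 m³/s.
Darcy's law rearranged: K = Q·L / (A·Δh) = 4.367e-07 × 0.185 / (0.009677 × 1.33) = 6.277e-06 m/s = 0.5423 m/day.

0.542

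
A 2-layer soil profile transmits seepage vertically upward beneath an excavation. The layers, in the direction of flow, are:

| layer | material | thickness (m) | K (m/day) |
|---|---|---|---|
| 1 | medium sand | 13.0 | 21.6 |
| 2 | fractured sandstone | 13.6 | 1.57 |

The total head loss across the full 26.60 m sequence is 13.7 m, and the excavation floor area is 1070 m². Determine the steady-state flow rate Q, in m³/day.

Flow is perpendicular to layering, so the layers act in series and the equivalent K is the thickness-weighted harmonic mean.
Total thickness L = 13.0 + 13.6 = 26.60 m.
Σ(b_i/K_i) = 13.0/21.6 + 13.6/1.57 = 9.264 d.
K_eq = L / Σ(b_i/K_i) = 26.60 / 9.264 = 2.871 m/day.
Q = K_eq · A · (Δh/L) = 2.871 × 1070 × (13.7/26.60) = 1582 m³/day.

1580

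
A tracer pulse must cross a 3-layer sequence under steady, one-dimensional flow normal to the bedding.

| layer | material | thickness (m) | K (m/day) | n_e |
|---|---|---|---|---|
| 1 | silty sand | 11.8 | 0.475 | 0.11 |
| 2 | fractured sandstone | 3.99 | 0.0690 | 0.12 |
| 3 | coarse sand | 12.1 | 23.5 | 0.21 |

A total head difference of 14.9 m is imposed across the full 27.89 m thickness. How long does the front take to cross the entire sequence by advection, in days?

With flow normal to the layers, continuity requires the same specific discharge q through every layer.
Σ(b_i/K_i) = 11.8/0.475 + 3.99/0.0690 + 12.1/23.5 = 83.18 d.
q = Δh / Σ(b_i/K_i) = 14.9 / 83.18 = 0.1791 m/day.
In each layer the seepage velocity is v_i = q/n_i, so the layer transit time is t_i = b_i·n_i / q:
  layer 1 (silty sand): t_1 = 11.8 × 0.11 / 0.1791 = 7.246 d
  layer 2 (fractured sandstone): t_2 = 3.99 × 0.12 / 0.1791 = 2.673 d
  layer 3 (coarse sand): t_3 = 12.1 × 0.21 / 0.1791 = 14.19 d
Total t = Σ t_i = 24.11 days.

24.1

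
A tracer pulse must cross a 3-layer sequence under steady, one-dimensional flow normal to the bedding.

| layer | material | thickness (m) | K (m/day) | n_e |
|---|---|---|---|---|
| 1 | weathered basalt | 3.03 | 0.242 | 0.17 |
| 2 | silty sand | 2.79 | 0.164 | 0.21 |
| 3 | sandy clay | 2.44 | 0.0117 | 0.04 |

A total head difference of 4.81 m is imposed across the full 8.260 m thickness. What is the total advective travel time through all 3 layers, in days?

With flow normal to the layers, continuity requires the same specific discharge q through every layer.
Σ(b_i/K_i) = 3.03/0.242 + 2.79/0.164 + 2.44/0.0117 = 238.1 d.
q = Δh / Σ(b_i/K_i) = 4.81 / 238.1 = 0.02020 m/day.
In each layer the seepage velocity is v_i = q/n_i, so the layer transit time is t_i = b_i·n_i / q:
  layer 1 (weathered basalt): t_1 = 3.03 × 0.17 / 0.02020 = 25.50 d
  layer 2 (silty sand): t_2 = 2.79 × 0.21 / 0.02020 = 29.00 d
  layer 3 (sandy clay): t_3 = 2.44 × 0.04 / 0.02020 = 4.831 d
Total t = Σ t_i = 59.33 days.

59.3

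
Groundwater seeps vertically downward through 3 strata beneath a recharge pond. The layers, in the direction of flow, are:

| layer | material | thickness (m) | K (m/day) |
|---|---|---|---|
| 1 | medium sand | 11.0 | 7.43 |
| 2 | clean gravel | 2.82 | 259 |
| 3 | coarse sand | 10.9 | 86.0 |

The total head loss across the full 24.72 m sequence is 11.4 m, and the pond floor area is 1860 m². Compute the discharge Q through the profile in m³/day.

13100

Flow is perpendicular to layering, so the layers act in series and the equivalent K is the thickness-weighted harmonic mean.
Total thickness L = 11.0 + 2.82 + 10.9 = 24.72 m.
Σ(b_i/K_i) = 11.0/7.43 + 2.82/259 + 10.9/86.0 = 1.618 d.
K_eq = L / Σ(b_i/K_i) = 24.72 / 1.618 = 15.28 m/day.
Q = K_eq · A · (Δh/L) = 15.28 × 1860 × (11.4/24.72) = 13104 m³/day.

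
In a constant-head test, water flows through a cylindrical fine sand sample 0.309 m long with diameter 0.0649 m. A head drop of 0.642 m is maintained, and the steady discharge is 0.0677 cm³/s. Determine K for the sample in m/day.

0.851

Cross-sectional area A = π·(d/2)² = π × (0.0649/2)² = 0.003308 m².
Convert discharge: 0.0677 cm³/s = 6.770e-08 m³/s.
Darcy's law rearranged: K = Q·L / (A·Δh) = 6.770e-08 × 0.309 / (0.003308 × 0.642) = 9.850e-06 m/s = 0.8510 m/day.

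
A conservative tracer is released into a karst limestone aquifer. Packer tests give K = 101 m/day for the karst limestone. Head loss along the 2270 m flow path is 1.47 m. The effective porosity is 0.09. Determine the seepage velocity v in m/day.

Hydraulic gradient i = Δh / L = 1.47 / 2270 = 0.0006476.
Darcy flux q = K · i = 101.0 × 0.0006476 = 0.06541 m/day.
Seepage velocity v = q / n_e = 0.06541 / 0.09 = 0.7267 m/day.

0.727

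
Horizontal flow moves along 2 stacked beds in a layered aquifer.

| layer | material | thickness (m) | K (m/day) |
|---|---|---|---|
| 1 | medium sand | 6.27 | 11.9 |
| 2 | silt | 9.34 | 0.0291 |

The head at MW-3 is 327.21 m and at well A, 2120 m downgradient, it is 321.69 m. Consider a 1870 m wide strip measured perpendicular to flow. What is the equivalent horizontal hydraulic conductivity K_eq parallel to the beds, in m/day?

4.80

Flow is parallel to layering, so each bed carries its own Darcy discharge and the transmissivities add.
Σ(K_i·b_i) = 11.9×6.27 + 0.0291×9.34 = 74.88 m²/day.
Total thickness b = 15.61 m, so K_eq = Σ(K_i·b_i)/b = 4.797 m/day.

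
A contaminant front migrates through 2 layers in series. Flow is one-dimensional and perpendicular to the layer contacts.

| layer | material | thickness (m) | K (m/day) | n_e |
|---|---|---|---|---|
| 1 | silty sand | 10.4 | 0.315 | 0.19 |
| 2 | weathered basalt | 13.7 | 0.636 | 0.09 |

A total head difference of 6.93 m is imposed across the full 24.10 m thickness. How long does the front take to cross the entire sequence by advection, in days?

25.3

With flow normal to the layers, continuity requires the same specific discharge q through every layer.
Σ(b_i/K_i) = 10.4/0.315 + 13.7/0.636 = 54.56 d.
q = Δh / Σ(b_i/K_i) = 6.93 / 54.56 = 0.1270 m/day.
In each layer the seepage velocity is v_i = q/n_i, so the layer transit time is t_i = b_i·n_i / q:
  layer 1 (silty sand): t_1 = 10.4 × 0.19 / 0.1270 = 15.56 d
  layer 2 (weathered basalt): t_2 = 13.7 × 0.09 / 0.1270 = 9.707 d
Total t = Σ t_i = 25.26 days.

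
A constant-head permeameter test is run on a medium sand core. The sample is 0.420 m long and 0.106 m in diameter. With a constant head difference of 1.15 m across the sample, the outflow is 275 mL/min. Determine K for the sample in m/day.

Cross-sectional area A = π·(d/2)² = π × (0.106/2)² = 0.008825 m².
Convert discharge: 275 mL/min = 4.583e-06 m³/s.
Darcy's law rearranged: K = Q·L / (A·Δh) = 4.583e-06 × 0.420 / (0.008825 × 1.15) = 0.0001897 m/s = 16.39 m/day.

16.4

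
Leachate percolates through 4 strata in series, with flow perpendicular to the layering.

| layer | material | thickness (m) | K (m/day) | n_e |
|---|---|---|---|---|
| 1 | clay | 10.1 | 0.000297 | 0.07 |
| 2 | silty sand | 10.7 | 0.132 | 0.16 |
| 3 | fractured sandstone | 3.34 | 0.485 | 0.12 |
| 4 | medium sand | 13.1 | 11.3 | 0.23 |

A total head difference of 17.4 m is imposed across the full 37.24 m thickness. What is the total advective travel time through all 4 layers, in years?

31.3

With flow normal to the layers, continuity requires the same specific discharge q through every layer.
Σ(b_i/K_i) = 10.1/0.000297 + 10.7/0.132 + 3.34/0.485 + 13.1/11.3 = 34096 d.
q = Δh / Σ(b_i/K_i) = 17.4 / 34096 = 0.0005103 m/day.
In each layer the seepage velocity is v_i = q/n_i, so the layer transit time is t_i = b_i·n_i / q:
  layer 1 (clay): t_1 = 10.1 × 0.07 / 0.0005103 = 1385 d
  layer 2 (silty sand): t_2 = 10.7 × 0.16 / 0.0005103 = 3355 d
  layer 3 (fractured sandstone): t_3 = 3.34 × 0.12 / 0.0005103 = 785.4 d
  layer 4 (medium sand): t_4 = 13.1 × 0.23 / 0.0005103 = 5904 d
Total t = Σ t_i = 11430 days = 31.29 years.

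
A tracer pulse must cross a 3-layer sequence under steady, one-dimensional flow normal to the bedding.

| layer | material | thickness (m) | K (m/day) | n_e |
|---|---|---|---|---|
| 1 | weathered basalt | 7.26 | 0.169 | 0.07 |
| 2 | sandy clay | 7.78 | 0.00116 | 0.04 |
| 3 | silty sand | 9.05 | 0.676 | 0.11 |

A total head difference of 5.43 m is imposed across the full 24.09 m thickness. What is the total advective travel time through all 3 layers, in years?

With flow normal to the layers, continuity requires the same specific discharge q through every layer.
Σ(b_i/K_i) = 7.26/0.169 + 7.78/0.00116 + 9.05/0.676 = 6763 d.
q = Δh / Σ(b_i/K_i) = 5.43 / 6763 = 0.0008029 m/day.
In each layer the seepage velocity is v_i = q/n_i, so the layer transit time is t_i = b_i·n_i / q:
  layer 1 (weathered basalt): t_1 = 7.26 × 0.07 / 0.0008029 = 633.0 d
  layer 2 (sandy clay): t_2 = 7.78 × 0.04 / 0.0008029 = 387.6 d
  layer 3 (silty sand): t_3 = 9.05 × 0.11 / 0.0008029 = 1240 d
Total t = Σ t_i = 2261 days = 6.189 years.

6.19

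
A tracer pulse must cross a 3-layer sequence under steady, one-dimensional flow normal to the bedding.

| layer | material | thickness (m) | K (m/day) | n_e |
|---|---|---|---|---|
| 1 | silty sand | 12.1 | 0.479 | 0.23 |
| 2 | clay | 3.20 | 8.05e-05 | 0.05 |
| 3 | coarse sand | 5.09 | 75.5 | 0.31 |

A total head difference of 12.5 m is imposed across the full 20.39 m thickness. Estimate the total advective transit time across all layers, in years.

39.4

With flow normal to the layers, continuity requires the same specific discharge q through every layer.
Σ(b_i/K_i) = 12.1/0.479 + 3.20/8.05e-05 + 5.09/75.5 = 39777 d.
q = Δh / Σ(b_i/K_i) = 12.5 / 39777 = 0.0003143 m/day.
In each layer the seepage velocity is v_i = q/n_i, so the layer transit time is t_i = b_i·n_i / q:
  layer 1 (silty sand): t_1 = 12.1 × 0.23 / 0.0003143 = 8856 d
  layer 2 (clay): t_2 = 3.20 × 0.05 / 0.0003143 = 509.1 d
  layer 3 (coarse sand): t_3 = 5.09 × 0.31 / 0.0003143 = 5021 d
Total t = Σ t_i = 14386 days = 39.39 years.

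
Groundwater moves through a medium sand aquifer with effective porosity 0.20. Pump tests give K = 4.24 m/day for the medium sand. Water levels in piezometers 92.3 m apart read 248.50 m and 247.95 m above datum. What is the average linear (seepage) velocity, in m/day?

Hydraulic gradient i = (248.50 − 247.95) / 92.3 = 0.55 / 92.3 = 0.005959.
Darcy flux q = K · i = 4.240 × 0.005959 = 0.02527 m/day.
Seepage velocity v = q / n_e = 0.02527 / 0.20 = 0.1263 m/day.

0.126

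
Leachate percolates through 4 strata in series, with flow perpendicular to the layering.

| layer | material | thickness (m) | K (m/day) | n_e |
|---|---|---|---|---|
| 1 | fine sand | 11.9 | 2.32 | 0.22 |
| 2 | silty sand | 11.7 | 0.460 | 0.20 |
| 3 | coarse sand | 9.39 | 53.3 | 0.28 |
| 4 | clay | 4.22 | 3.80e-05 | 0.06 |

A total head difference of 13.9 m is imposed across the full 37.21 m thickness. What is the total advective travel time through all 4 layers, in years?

With flow normal to the layers, continuity requires the same specific discharge q through every layer.
Σ(b_i/K_i) = 11.9/2.32 + 11.7/0.460 + 9.39/53.3 + 4.22/3.80e-05 = 1.111e+05 d.
q = Δh / Σ(b_i/K_i) = 13.9 / 1.111e+05 = 0.0001251 m/day.
In each layer the seepage velocity is v_i = q/n_i, so the layer transit time is t_i = b_i·n_i / q:
  layer 1 (fine sand): t_1 = 11.9 × 0.22 / 0.0001251 = 20922 d
  layer 2 (silty sand): t_2 = 11.7 × 0.20 / 0.0001251 = 18700 d
  layer 3 (coarse sand): t_3 = 9.39 × 0.28 / 0.0001251 = 21012 d
  layer 4 (clay): t_4 = 4.22 × 0.06 / 0.0001251 = 2023 d
Total t = Σ t_i = 62657 days = 171.5 years.

172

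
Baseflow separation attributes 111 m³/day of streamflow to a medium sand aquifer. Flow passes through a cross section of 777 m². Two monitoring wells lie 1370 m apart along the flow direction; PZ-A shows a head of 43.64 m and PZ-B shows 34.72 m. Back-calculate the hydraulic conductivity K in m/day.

Hydraulic gradient i = (43.64 − 34.72) / 1370 = 8.92 / 1370 = 0.006511.
From Q = K·A·i, K = Q / (A·i) = 111 / (777.0 × 0.006511) = 21.94 m/day.

21.9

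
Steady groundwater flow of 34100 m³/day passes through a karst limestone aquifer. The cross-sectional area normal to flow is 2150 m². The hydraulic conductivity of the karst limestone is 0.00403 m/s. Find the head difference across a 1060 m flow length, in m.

Convert K: 0.00403 m/s × 86400 = 348.2 m/day.
From Q = K·A·i, i = Q / (K·A) = 34100 / (348.2 × 2150) = 0.04555.
Head loss Δh = i · L = 0.04555 × 1060 = 48.28 m.

48.3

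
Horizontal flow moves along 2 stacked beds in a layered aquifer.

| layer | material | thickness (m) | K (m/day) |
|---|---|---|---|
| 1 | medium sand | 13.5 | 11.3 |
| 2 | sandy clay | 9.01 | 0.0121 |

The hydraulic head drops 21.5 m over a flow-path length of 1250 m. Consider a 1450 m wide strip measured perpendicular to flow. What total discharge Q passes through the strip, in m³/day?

3810

Flow is parallel to layering, so each bed carries its own Darcy discharge and the transmissivities add.
Σ(K_i·b_i) = 11.3×13.5 + 0.0121×9.01 = 152.7 m²/day.
Hydraulic gradient i = Δh / L = 21.5 / 1250 = 0.01720.
Q = Σ(K_i·b_i) · W · i = 152.7 × 1450 × 0.01720 = 3807 m³/day.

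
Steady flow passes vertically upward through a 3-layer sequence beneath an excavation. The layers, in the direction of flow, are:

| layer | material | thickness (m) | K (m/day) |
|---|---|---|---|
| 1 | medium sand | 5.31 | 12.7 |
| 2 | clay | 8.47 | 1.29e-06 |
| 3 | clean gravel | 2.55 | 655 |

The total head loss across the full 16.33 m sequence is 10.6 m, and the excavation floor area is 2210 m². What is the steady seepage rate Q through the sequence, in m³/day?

0.00357

Flow is perpendicular to layering, so the layers act in series and the equivalent K is the thickness-weighted harmonic mean.
Total thickness L = 5.31 + 8.47 + 2.55 = 16.33 m.
Σ(b_i/K_i) = 5.31/12.7 + 8.47/1.29e-06 + 2.55/655 = 6.566e+06 d.
K_eq = L / Σ(b_i/K_i) = 16.33 / 6.566e+06 = 2.487e-06 m/day.
Q = K_eq · A · (Δh/L) = 2.487e-06 × 2210 × (10.6/16.33) = 0.003568 m³/day.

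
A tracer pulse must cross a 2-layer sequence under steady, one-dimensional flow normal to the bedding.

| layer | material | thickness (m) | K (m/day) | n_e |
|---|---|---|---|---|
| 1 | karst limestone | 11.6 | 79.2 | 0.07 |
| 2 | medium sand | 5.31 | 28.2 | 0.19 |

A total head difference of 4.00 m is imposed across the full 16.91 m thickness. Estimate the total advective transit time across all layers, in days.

With flow normal to the layers, continuity requires the same specific discharge q through every layer.
Σ(b_i/K_i) = 11.6/79.2 + 5.31/28.2 = 0.3348 d.
q = Δh / Σ(b_i/K_i) = 4.00 / 0.3348 = 11.95 m/day.
In each layer the seepage velocity is v_i = q/n_i, so the layer transit time is t_i = b_i·n_i / q:
  layer 1 (karst limestone): t_1 = 11.6 × 0.07 / 11.95 = 0.06796 d
  layer 2 (medium sand): t_2 = 5.31 × 0.19 / 11.95 = 0.08444 d
Total t = Σ t_i = 0.1524 days.

0.152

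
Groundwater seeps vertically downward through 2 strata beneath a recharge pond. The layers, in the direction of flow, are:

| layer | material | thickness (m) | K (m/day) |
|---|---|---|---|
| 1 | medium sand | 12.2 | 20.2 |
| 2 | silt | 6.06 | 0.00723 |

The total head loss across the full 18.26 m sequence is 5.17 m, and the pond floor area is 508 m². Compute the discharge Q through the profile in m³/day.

Flow is perpendicular to layering, so the layers act in series and the equivalent K is the thickness-weighted harmonic mean.
Total thickness L = 12.2 + 6.06 = 18.26 m.
Σ(b_i/K_i) = 12.2/20.2 + 6.06/0.00723 = 838.8 d.
K_eq = L / Σ(b_i/K_i) = 18.26 / 838.8 = 0.02177 m/day.
Q = K_eq · A · (Δh/L) = 0.02177 × 508 × (5.17/18.26) = 3.131 m³/day.

3.13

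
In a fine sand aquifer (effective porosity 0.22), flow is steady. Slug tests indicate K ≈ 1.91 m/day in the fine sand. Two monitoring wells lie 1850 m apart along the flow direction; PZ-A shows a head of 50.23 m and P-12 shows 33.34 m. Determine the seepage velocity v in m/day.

Hydraulic gradient i = (50.23 − 33.34) / 1850 = 16.89 / 1850 = 0.009130.
Darcy flux q = K · i = 1.910 × 0.009130 = 0.01744 m/day.
Seepage velocity v = q / n_e = 0.01744 / 0.22 = 0.07926 m/day.

0.0793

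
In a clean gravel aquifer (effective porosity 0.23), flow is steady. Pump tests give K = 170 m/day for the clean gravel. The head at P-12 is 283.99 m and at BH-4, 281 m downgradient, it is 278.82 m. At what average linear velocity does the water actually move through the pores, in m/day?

Hydraulic gradient i = (283.99 − 278.82) / 281 = 5.17 / 281 = 0.01840.
Darcy flux q = K · i = 170.0 × 0.01840 = 3.128 m/day.
Seepage velocity v = q / n_e = 3.128 / 0.23 = 13.60 m/day.

13.6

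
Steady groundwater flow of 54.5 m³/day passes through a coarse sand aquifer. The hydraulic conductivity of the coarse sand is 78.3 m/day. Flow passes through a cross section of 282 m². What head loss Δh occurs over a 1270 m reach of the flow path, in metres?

3.13

From Q = K·A·i, i = Q / (K·A) = 54.5 / (78.30 × 282.0) = 0.002468.
Head loss Δh = i · L = 0.002468 × 1270 = 3.135 m.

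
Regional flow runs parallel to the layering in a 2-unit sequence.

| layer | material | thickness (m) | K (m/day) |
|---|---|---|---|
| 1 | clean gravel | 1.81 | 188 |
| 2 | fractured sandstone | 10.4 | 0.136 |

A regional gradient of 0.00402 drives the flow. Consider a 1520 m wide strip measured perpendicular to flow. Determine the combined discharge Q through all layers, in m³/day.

2090

Flow is parallel to layering, so each bed carries its own Darcy discharge and the transmissivities add.
Σ(K_i·b_i) = 188×1.81 + 0.136×10.4 = 341.7 m²/day.
Hydraulic gradient i = 0.00402.
Q = Σ(K_i·b_i) · W · i = 341.7 × 1520 × 0.004020 = 2088 m³/day.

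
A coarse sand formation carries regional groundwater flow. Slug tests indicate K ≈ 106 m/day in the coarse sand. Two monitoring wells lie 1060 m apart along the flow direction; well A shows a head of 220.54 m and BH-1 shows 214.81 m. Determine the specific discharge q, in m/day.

0.573

Hydraulic gradient i = (220.54 − 214.81) / 1060 = 5.73 / 1060 = 0.005406.
Specific discharge q = K · i = 106.0 × 0.005406 = 0.5730 m/day.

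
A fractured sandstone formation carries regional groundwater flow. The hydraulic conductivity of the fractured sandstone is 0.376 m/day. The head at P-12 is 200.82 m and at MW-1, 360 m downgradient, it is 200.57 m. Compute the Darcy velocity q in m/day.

Hydraulic gradient i = (200.82 − 200.57) / 360 = 0.25 / 360 = 0.0006944.
Specific discharge q = K · i = 0.3760 × 0.0006944 = 0.0002611 m/day.

0.000261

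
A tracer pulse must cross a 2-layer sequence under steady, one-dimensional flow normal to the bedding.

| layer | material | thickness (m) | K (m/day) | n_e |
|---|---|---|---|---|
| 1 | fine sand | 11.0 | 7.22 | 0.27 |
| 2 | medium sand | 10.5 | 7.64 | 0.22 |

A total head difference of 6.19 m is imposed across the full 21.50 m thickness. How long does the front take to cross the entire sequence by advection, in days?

With flow normal to the layers, continuity requires the same specific discharge q through every layer.
Σ(b_i/K_i) = 11.0/7.22 + 10.5/7.64 = 2.898 d.
q = Δh / Σ(b_i/K_i) = 6.19 / 2.898 = 2.136 m/day.
In each layer the seepage velocity is v_i = q/n_i, so the layer transit time is t_i = b_i·n_i / q:
  layer 1 (fine sand): t_1 = 11.0 × 0.27 / 2.136 = 1.390 d
  layer 2 (medium sand): t_2 = 10.5 × 0.22 / 2.136 = 1.081 d
Total t = Σ t_i = 2.472 days.

2.47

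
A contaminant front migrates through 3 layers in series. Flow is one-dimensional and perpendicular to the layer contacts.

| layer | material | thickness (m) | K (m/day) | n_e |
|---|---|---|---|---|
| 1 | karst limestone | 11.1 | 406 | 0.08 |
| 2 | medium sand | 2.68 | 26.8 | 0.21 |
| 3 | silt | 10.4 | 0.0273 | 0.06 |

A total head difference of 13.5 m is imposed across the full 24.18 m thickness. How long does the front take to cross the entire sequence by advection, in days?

58.6

With flow normal to the layers, continuity requires the same specific discharge q through every layer.
Σ(b_i/K_i) = 11.1/406 + 2.68/26.8 + 10.4/0.0273 = 381.1 d.
q = Δh / Σ(b_i/K_i) = 13.5 / 381.1 = 0.03543 m/day.
In each layer the seepage velocity is v_i = q/n_i, so the layer transit time is t_i = b_i·n_i / q:
  layer 1 (karst limestone): t_1 = 11.1 × 0.08 / 0.03543 = 25.07 d
  layer 2 (medium sand): t_2 = 2.68 × 0.21 / 0.03543 = 15.89 d
  layer 3 (silt): t_3 = 10.4 × 0.06 / 0.03543 = 17.61 d
Total t = Σ t_i = 58.57 days.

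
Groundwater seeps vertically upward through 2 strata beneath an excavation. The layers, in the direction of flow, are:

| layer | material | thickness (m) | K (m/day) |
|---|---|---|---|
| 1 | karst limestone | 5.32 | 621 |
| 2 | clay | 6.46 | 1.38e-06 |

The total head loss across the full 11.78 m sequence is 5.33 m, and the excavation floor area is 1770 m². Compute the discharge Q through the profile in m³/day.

0.00202

Flow is perpendicular to layering, so the layers act in series and the equivalent K is the thickness-weighted harmonic mean.
Total thickness L = 5.32 + 6.46 = 11.78 m.
Σ(b_i/K_i) = 5.32/621 + 6.46/1.38e-06 = 4.681e+06 d.
K_eq = L / Σ(b_i/K_i) = 11.78 / 4.681e+06 = 2.516e-06 m/day.
Q = K_eq · A · (Δh/L) = 2.516e-06 × 1770 × (5.33/11.78) = 0.002015 m³/day.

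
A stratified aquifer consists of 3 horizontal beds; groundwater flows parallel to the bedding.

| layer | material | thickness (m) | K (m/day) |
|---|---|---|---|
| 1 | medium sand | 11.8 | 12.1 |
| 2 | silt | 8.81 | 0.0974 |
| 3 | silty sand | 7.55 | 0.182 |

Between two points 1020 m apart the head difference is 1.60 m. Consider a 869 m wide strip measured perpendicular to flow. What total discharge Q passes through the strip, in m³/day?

Flow is parallel to layering, so each bed carries its own Darcy discharge and the transmissivities add.
Σ(K_i·b_i) = 12.1×11.8 + 0.0974×8.81 + 0.182×7.55 = 145.0 m²/day.
Hydraulic gradient i = Δh / L = 1.60 / 1020 = 0.001569.
Q = Σ(K_i·b_i) · W · i = 145.0 × 869 × 0.001569 = 197.7 m³/day.

198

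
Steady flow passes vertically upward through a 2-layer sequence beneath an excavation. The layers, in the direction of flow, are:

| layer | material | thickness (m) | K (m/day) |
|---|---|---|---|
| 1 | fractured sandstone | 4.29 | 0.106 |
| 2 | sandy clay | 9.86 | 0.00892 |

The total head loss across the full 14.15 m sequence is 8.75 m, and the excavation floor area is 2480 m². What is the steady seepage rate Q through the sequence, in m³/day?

Flow is perpendicular to layering, so the layers act in series and the equivalent K is the thickness-weighted harmonic mean.
Total thickness L = 4.29 + 9.86 = 14.15 m.
Σ(b_i/K_i) = 4.29/0.106 + 9.86/0.00892 = 1146 d.
K_eq = L / Σ(b_i/K_i) = 14.15 / 1146 = 0.01235 m/day.
Q = K_eq · A · (Δh/L) = 0.01235 × 2480 × (8.75/14.15) = 18.94 m³/day.

18.9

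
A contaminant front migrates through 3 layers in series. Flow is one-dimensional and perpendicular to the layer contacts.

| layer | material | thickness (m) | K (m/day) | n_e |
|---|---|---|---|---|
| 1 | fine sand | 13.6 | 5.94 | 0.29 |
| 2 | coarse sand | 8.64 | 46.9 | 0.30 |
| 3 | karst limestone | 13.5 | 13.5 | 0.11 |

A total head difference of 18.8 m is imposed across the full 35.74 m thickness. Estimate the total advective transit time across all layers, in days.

1.48

With flow normal to the layers, continuity requires the same specific discharge q through every layer.
Σ(b_i/K_i) = 13.6/5.94 + 8.64/46.9 + 13.5/13.5 = 3.474 d.
q = Δh / Σ(b_i/K_i) = 18.8 / 3.474 = 5.412 m/day.
In each layer the seepage velocity is v_i = q/n_i, so the layer transit time is t_i = b_i·n_i / q:
  layer 1 (fine sand): t_1 = 13.6 × 0.29 / 5.412 = 0.7288 d
  layer 2 (coarse sand): t_2 = 8.64 × 0.30 / 5.412 = 0.4789 d
  layer 3 (karst limestone): t_3 = 13.5 × 0.11 / 5.412 = 0.2744 d
Total t = Σ t_i = 1.482 days.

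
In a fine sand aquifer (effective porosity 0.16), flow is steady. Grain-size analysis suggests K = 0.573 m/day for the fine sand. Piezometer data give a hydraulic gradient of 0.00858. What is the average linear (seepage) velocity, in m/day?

0.0307

Hydraulic gradient i = 0.00858.
Darcy flux q = K · i = 0.5730 × 0.008580 = 0.004916 m/day.
Seepage velocity v = q / n_e = 0.004916 / 0.16 = 0.03073 m/day.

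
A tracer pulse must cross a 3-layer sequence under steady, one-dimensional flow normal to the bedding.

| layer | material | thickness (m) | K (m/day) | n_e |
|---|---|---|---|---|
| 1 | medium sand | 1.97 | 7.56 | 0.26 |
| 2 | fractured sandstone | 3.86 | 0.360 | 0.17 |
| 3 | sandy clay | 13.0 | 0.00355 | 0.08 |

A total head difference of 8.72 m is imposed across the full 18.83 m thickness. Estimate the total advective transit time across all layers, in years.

With flow normal to the layers, continuity requires the same specific discharge q through every layer.
Σ(b_i/K_i) = 1.97/7.56 + 3.86/0.360 + 13.0/0.00355 = 3673 d.
q = Δh / Σ(b_i/K_i) = 8.72 / 3673 = 0.002374 m/day.
In each layer the seepage velocity is v_i = q/n_i, so the layer transit time is t_i = b_i·n_i / q:
  layer 1 (medium sand): t_1 = 1.97 × 0.26 / 0.002374 = 215.7 d
  layer 2 (fractured sandstone): t_2 = 3.86 × 0.17 / 0.002374 = 276.4 d
  layer 3 (sandy clay): t_3 = 13.0 × 0.08 / 0.002374 = 438.1 d
Total t = Σ t_i = 930.2 days = 2.547 years.

2.55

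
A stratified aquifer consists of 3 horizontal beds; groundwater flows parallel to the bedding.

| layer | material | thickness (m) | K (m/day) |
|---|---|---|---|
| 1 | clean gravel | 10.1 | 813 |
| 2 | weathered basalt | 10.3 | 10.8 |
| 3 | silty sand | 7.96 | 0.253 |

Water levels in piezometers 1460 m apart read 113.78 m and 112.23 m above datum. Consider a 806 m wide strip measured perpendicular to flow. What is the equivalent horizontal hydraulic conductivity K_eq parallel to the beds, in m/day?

Flow is parallel to layering, so each bed carries its own Darcy discharge and the transmissivities add.
Σ(K_i·b_i) = 813×10.1 + 10.8×10.3 + 0.253×7.96 = 8325 m²/day.
Total thickness b = 28.36 m, so K_eq = Σ(K_i·b_i)/b = 293.5 m/day.

294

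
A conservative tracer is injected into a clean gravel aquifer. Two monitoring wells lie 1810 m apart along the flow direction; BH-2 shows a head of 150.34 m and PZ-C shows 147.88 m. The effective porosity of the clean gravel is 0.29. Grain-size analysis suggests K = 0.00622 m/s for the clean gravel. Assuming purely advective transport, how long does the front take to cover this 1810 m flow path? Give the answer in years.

1.97

Convert K: 0.00622 m/s × 86400 = 537.4 m/day.
Hydraulic gradient i = (150.34 − 147.88) / 1810 = 2.46 / 1810 = 0.001359.
Darcy flux q = K · i = 537.4 × 0.001359 = 0.7304 m/day.
Seepage velocity v = q / n_e = 0.7304 / 0.29 = 2.519 m/day.
Travel time t = L / v = 1810 / 2.519 = 718.6 days = 1.968 years.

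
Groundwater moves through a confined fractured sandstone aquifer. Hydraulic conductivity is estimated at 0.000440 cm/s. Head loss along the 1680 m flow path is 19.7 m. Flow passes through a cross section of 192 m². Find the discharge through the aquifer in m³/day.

0.856

Convert K: 0.000440 cm/s × 864 = 0.3802 m/day.
Hydraulic gradient i = Δh / L = 19.7 / 1680 = 0.01173.
Darcy's law: Q = K · A · i = 0.3802 × 192.0 × 0.01173 = 0.8559 m³/day.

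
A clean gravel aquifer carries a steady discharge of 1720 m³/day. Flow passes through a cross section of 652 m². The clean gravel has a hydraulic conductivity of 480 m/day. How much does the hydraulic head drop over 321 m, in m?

From Q = K·A·i, i = Q / (K·A) = 1720 / (480.0 × 652.0) = 0.005496.
Head loss Δh = i · L = 0.005496 × 321 = 1.764 m.

1.76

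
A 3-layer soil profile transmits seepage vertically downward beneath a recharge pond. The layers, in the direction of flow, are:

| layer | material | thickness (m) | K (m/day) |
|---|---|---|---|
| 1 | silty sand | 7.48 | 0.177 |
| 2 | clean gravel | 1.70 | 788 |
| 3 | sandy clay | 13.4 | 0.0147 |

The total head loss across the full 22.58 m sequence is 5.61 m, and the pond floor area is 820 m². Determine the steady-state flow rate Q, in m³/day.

Flow is perpendicular to layering, so the layers act in series and the equivalent K is the thickness-weighted harmonic mean.
Total thickness L = 7.48 + 1.70 + 13.4 = 22.58 m.
Σ(b_i/K_i) = 7.48/0.177 + 1.70/788 + 13.4/0.0147 = 953.8 d.
K_eq = L / Σ(b_i/K_i) = 22.58 / 953.8 = 0.02367 m/day.
Q = K_eq · A · (Δh/L) = 0.02367 × 820 × (5.61/22.58) = 4.823 m³/day.

4.82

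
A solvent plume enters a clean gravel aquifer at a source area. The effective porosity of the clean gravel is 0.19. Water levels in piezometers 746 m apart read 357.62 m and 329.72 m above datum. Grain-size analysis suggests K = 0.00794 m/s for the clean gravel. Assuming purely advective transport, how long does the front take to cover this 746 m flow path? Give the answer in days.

5.52

Convert K: 0.00794 m/s × 86400 = 686.0 m/day.
Hydraulic gradient i = (357.62 − 329.72) / 746 = 27.9 / 746 = 0.03740.
Darcy flux q = K · i = 686.0 × 0.03740 = 25.66 m/day.
Seepage velocity v = q / n_e = 25.66 / 0.19 = 135.0 m/day.
Travel time t = L / v = 746 / 135.0 = 5.524 days.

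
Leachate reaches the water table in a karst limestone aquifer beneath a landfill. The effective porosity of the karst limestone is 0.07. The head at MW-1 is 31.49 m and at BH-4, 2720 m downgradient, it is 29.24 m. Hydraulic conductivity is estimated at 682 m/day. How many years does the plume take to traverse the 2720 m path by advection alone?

Hydraulic gradient i = (31.49 − 29.24) / 2720 = 2.25 / 2720 = 0.0008272.
Darcy flux q = K · i = 682.0 × 0.0008272 = 0.5642 m/day.
Seepage velocity v = q / n_e = 0.5642 / 0.07 = 8.059 m/day.
Travel time t = L / v = 2720 / 8.059 = 337.5 days = 0.9240 years.

0.924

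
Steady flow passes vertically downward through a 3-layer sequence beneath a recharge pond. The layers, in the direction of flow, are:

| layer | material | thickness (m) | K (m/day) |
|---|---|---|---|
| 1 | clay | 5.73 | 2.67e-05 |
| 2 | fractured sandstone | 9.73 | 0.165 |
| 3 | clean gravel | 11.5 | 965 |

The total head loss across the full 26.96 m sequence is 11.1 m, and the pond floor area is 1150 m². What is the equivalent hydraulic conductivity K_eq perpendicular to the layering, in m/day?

Flow is perpendicular to layering, so the layers act in series and the equivalent K is the thickness-weighted harmonic mean.
Total thickness L = 5.73 + 9.73 + 11.5 = 26.96 m.
Σ(b_i/K_i) = 5.73/2.67e-05 + 9.73/0.165 + 11.5/965 = 2.147e+05 d.
K_eq = L / Σ(b_i/K_i) = 26.96 / 2.147e+05 = 0.0001256 m/day.

0.000126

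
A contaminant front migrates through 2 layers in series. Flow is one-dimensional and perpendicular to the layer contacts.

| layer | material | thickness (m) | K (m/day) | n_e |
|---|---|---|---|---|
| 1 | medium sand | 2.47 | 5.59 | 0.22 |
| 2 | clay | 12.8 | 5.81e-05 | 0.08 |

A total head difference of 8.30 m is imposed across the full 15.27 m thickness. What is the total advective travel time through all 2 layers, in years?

With flow normal to the layers, continuity requires the same specific discharge q through every layer.
Σ(b_i/K_i) = 2.47/5.59 + 12.8/5.81e-05 = 2.203e+05 d.
q = Δh / Σ(b_i/K_i) = 8.30 / 2.203e+05 = 3.767e-05 m/day.
In each layer the seepage velocity is v_i = q/n_i, so the layer transit time is t_i = b_i·n_i / q:
  layer 1 (medium sand): t_1 = 2.47 × 0.22 / 3.767e-05 = 14424 d
  layer 2 (clay): t_2 = 12.8 × 0.08 / 3.767e-05 = 27180 d
Total t = Σ t_i = 41604 days = 113.9 years.

114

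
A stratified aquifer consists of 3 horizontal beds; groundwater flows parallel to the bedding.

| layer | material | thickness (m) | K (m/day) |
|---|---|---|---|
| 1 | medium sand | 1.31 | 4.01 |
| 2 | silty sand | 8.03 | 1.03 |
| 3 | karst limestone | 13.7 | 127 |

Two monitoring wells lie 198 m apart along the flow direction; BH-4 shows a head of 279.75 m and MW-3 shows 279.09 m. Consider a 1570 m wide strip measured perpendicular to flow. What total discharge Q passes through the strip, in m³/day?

Flow is parallel to layering, so each bed carries its own Darcy discharge and the transmissivities add.
Σ(K_i·b_i) = 4.01×1.31 + 1.03×8.03 + 127×13.7 = 1753 m²/day.
Hydraulic gradient i = (279.75 − 279.09) / 198 = 0.66 / 198 = 0.003333.
Q = Σ(K_i·b_i) · W · i = 1753 × 1570 × 0.003333 = 9176 m³/day.

9180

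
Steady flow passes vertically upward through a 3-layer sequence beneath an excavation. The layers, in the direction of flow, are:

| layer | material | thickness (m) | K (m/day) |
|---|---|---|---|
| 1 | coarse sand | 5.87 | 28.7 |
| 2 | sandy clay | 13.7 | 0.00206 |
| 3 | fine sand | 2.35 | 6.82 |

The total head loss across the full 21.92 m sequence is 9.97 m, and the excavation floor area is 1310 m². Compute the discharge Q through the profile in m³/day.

1.96

Flow is perpendicular to layering, so the layers act in series and the equivalent K is the thickness-weighted harmonic mean.
Total thickness L = 5.87 + 13.7 + 2.35 = 21.92 m.
Σ(b_i/K_i) = 5.87/28.7 + 13.7/0.00206 + 2.35/6.82 = 6651 d.
K_eq = L / Σ(b_i/K_i) = 21.92 / 6651 = 0.003296 m/day.
Q = K_eq · A · (Δh/L) = 0.003296 × 1310 × (9.97/21.92) = 1.964 m³/day.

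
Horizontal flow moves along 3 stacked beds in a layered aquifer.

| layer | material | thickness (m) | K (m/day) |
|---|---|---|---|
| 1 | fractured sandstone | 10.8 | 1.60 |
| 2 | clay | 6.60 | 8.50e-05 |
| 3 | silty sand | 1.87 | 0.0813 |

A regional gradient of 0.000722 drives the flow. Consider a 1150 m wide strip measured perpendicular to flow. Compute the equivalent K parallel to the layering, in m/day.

Flow is parallel to layering, so each bed carries its own Darcy discharge and the transmissivities add.
Σ(K_i·b_i) = 1.60×10.8 + 8.50e-05×6.60 + 0.0813×1.87 = 17.43 m²/day.
Total thickness b = 19.27 m, so K_eq = Σ(K_i·b_i)/b = 0.9046 m/day.

0.905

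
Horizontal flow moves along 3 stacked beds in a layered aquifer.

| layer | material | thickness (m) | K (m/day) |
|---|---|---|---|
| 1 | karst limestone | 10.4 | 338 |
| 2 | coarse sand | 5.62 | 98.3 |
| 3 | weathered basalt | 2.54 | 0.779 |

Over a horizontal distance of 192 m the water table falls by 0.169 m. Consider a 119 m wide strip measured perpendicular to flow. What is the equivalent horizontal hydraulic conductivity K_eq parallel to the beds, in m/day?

219

Flow is parallel to layering, so each bed carries its own Darcy discharge and the transmissivities add.
Σ(K_i·b_i) = 338×10.4 + 98.3×5.62 + 0.779×2.54 = 4070 m²/day.
Total thickness b = 18.56 m, so K_eq = Σ(K_i·b_i)/b = 219.3 m/day.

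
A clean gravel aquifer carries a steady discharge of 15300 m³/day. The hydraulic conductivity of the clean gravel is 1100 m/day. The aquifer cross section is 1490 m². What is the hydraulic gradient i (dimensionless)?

From Q = K·A·i, i = Q / (K·A) = 15300 / (1100 × 1490) = 0.009335.

0.00933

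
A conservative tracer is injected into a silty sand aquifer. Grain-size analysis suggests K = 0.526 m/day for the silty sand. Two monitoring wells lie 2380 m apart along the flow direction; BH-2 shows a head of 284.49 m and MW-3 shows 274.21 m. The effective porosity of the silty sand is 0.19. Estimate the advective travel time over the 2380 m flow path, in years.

545

Hydraulic gradient i = (284.49 − 274.21) / 2380 = 10.28 / 2380 = 0.004319.
Darcy flux q = K · i = 0.5260 × 0.004319 = 0.002272 m/day.
Seepage velocity v = q / n_e = 0.002272 / 0.19 = 0.01196 m/day.
Travel time t = L / v = 2380 / 0.01196 = 1.990e+05 days = 544.9 years.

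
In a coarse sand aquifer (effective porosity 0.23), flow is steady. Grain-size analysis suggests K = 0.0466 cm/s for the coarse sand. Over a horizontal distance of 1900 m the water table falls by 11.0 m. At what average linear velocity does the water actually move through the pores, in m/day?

1.01

Convert K: 0.0466 cm/s × 864 = 40.26 m/day.
Hydraulic gradient i = Δh / L = 11.0 / 1900 = 0.005789.
Darcy flux q = K · i = 40.26 × 0.005789 = 0.2331 m/day.
Seepage velocity v = q / n_e = 0.2331 / 0.23 = 1.013 m/day.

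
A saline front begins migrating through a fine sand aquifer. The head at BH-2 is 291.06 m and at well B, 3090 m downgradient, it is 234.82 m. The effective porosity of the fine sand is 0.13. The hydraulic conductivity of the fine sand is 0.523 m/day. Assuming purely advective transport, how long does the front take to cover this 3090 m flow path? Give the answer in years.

Hydraulic gradient i = (291.06 − 234.82) / 3090 = 56.24 / 3090 = 0.01820.
Darcy flux q = K · i = 0.5230 × 0.01820 = 0.009519 m/day.
Seepage velocity v = q / n_e = 0.009519 / 0.13 = 0.07322 m/day.
Travel time t = L / v = 3090 / 0.07322 = 42200 days = 115.5 years.

116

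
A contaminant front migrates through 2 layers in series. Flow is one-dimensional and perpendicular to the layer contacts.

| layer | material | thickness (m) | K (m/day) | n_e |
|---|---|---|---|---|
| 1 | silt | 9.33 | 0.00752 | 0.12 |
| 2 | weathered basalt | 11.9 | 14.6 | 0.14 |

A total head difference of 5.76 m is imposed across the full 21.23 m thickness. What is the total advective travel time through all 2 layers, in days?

600

With flow normal to the layers, continuity requires the same specific discharge q through every layer.
Σ(b_i/K_i) = 9.33/0.00752 + 11.9/14.6 = 1242 d.
q = Δh / Σ(b_i/K_i) = 5.76 / 1242 = 0.004640 m/day.
In each layer the seepage velocity is v_i = q/n_i, so the layer transit time is t_i = b_i·n_i / q:
  layer 1 (silt): t_1 = 9.33 × 0.12 / 0.004640 = 241.3 d
  layer 2 (weathered basalt): t_2 = 11.9 × 0.14 / 0.004640 = 359.1 d
Total t = Σ t_i = 600.4 days.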